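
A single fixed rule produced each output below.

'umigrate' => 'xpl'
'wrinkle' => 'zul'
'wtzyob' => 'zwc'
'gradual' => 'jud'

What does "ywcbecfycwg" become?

bzf

Each output is the input with this applied: shift every letter 3 places forward in the alphabet (wrapping around), then keep only the first 3 characters.
Applying both steps to "ywcbecfycwg": "bzfehfibfzj", then "bzf".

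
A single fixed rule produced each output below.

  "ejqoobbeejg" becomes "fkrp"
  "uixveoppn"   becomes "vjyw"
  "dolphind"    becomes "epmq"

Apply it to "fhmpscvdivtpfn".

ginq

Looking at the pairs, the operation is to shift every letter 1 place forward in the alphabet (wrapping around), then keep only the first 4 characters.
Applying both steps to "fhmpscvdivtpfn": "ginqtdwejwuqgo", then "ginq".
(Check on "ejqoobbeejg": → "fkrppccffkh" → "fkrp" ✓)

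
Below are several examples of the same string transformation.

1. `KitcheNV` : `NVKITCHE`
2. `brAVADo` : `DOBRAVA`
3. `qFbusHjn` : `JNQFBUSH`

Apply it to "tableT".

ETTABL

Rule — move the last 2 characters to the front (rotate right by 2), then convert every letter to uppercase.
Working it through for "tableT": intermediate "eTtabl", final "ETTABL".
(Check on "KitcheNV": → "NVKitche" → "NVKITCHE" ✓)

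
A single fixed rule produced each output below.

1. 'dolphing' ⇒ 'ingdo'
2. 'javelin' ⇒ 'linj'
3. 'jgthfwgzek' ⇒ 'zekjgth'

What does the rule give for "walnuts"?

utsw

Looking at the pairs, the operation is to move the last 3 characters to the front (rotate right by 3), then delete the last 3 characters.
Working it through for "walnuts": intermediate "utswaln", final "utsw".
(Check on "jgthfwgzek": → "zekjgthfwg" → "zekjgth" ✓)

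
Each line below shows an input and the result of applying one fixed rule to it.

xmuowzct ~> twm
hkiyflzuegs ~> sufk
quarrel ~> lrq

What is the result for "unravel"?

The transformation: reverse the string, then keep one character in every 3, starting at position 1 (positions 1st, 4th, 7th, ...).
For "unravel", step one produces "levarnu"; step two turns that into "lau".

lau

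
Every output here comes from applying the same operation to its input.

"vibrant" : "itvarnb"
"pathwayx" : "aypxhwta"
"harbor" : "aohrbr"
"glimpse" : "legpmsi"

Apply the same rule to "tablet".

Rule — swap each adjacent pair of characters (1↔2, 3↔4, ...), then take characters alternately from the front and the back (1st, last, 2nd, 2nd-last, ...).
On "tablet": the first step gives "atlbte", and the second then gives "aettlb".

aettlb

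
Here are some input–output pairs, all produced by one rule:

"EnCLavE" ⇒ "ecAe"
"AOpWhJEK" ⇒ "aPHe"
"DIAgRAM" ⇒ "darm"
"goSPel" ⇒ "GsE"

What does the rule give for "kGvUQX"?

Rule — flip the case of every letter, then keep every other character starting from the first (positions 1st, 3rd, 5th, ...).
Starting from "kGvUQX": after the first operation, "KgVuqx"; after the second, "KVq".

KVq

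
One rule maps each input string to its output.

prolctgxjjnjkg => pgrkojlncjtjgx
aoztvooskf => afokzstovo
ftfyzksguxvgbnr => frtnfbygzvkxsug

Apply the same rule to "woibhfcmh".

whomicbfh

Rule — take characters alternately from the front and the back (1st, last, 2nd, 2nd-last, ...).
Applying that to "woibhfcmh" gives "whomicbfh".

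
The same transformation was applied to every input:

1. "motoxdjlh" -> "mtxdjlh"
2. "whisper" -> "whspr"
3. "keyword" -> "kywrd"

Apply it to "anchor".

nchr

Looking at the pairs, the operation is to remove every vowel.
So "anchor" becomes "nchr".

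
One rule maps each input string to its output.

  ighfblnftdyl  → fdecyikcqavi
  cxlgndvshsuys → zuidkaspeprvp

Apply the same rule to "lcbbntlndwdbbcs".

izyykqikatayyzp

In each case the input is transformed by: shift every letter 3 places backward in the alphabet (wrapping around).
For "lcbbntlndwdbbcs" the result is "izyykqikatayyzp".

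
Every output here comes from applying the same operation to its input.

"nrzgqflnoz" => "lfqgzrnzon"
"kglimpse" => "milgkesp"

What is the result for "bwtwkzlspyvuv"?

ypslzkwtwbvuv

The rule is to move the last 3 characters to the front (rotate right by 3), then reverse the string.
For "bwtwkzlspyvuv", step one produces "vuvbwtwkzlspy"; step two turns that into "ypslzkwtwbvuv".
(Check on "kglimpse": → "psekglim" → "milgkesp" ✓)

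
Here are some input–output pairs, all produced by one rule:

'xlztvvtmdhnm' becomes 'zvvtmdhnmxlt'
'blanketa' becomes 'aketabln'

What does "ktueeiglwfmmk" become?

ueiglwfmmkkte

What's happening: move the first 3 characters to the end (rotate left by 3), then swap the first and last characters.
On "ktueeiglwfmmk": the first step gives "eeiglwfmmkktu", and the second then gives "ueiglwfmmkkte".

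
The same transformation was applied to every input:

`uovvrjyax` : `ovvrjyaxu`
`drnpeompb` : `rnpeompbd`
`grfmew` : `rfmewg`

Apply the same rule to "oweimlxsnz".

The rule is to move the first character to the end.
So "oweimlxsnz" becomes "weimlxsnzo".

weimlxsnzo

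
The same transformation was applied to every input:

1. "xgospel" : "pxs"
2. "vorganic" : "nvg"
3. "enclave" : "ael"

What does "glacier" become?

Rule — move the last 3 characters to the front (rotate right by 3), then keep one character in every 3, starting at position 1 (positions 1st, 4th, 7th, ...).
"glacier" → "ierglac" → "igc".

igc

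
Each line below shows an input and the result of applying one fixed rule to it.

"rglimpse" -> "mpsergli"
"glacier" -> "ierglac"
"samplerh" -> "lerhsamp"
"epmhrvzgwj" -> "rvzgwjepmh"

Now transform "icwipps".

The rule is to move the first 3 characters to the end (rotate left by 3), then move the first character to the end.
"icwipps" → "ippsicw" → "ppsicwi".

ppsicwi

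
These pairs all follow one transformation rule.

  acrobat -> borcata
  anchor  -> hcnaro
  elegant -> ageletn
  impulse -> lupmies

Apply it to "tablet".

lbatte

What's happening: move the last 2 characters to the front (rotate right by 2), then reverse the string.
Starting from "tablet": after the first operation, "ettabl"; after the second, "lbatte".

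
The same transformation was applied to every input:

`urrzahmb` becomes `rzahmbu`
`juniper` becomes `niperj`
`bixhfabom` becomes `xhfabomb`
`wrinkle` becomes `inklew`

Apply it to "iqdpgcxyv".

dpgcxyvi

The rule is to move the first 2 characters to the end (rotate left by 2), then delete the last character.
"iqdpgcxyv" → "dpgcxyviq" → "dpgcxyvi".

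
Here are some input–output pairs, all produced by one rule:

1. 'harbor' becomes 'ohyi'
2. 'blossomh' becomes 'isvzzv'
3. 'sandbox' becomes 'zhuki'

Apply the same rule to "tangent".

ahunl

In each case the input is transformed by: shift every letter 7 places forward in the alphabet (wrapping around), then delete the last 2 characters.
Starting from "tangent": after the first operation, "ahunlua"; after the second, "ahunl".
(Check on "sandbox": → "zhukive" → "zhuki" ✓)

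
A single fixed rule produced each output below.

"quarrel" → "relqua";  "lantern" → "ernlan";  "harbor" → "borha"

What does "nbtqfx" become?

qfxnb

The rule is to move the last 3 characters to the front (rotate right by 3), then delete the last character.
For "nbtqfx" the result is "qfxnb".
(Check on "harbor": → "borhar" → "borha" ✓)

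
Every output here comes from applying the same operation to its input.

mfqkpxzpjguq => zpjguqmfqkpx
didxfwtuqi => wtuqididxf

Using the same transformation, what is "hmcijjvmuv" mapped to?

jvmuvhmcij

Rule — swap the front and back halves of the string.
"hmcijjvmuv" → "jvmuvhmcij".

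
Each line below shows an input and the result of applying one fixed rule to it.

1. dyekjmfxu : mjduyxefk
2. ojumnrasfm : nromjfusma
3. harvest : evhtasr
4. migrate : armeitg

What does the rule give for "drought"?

The pattern: take characters alternately from the front and the back (1st, last, 2nd, 2nd-last, ...), then move the last 2 characters to the front (rotate right by 2).
For "drought" the result is "gudtrho".

gudtrho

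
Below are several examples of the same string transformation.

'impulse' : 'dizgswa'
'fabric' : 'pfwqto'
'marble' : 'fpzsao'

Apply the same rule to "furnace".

In each case the input is transformed by: shift every letter 12 places backward in the alphabet (wrapping around), then move the first 2 characters to the end (rotate left by 2).
Starting from "furnace": after the first operation, "tifboqs"; after the second, "fboqsti".

fboqsti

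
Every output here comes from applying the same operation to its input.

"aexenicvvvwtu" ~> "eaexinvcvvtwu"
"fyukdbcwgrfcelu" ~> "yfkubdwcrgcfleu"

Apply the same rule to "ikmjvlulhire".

In each case the input is transformed by: swap each adjacent pair of characters (1↔2, 3↔4, ...).
"ikmjvlulhire" → "kijmlvluiher".

kijmlvluiher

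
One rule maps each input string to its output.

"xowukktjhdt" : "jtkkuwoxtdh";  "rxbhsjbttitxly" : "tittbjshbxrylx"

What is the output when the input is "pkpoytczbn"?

What's happening: move the last 3 characters to the front (rotate right by 3), then reverse the string.
On "pkpoytczbn": the first step gives "zbnpkpoytc", and the second then gives "ctyopkpnbz".
(Check on "rxbhsjbttitxly": → "xlyrxbhsjbttit" → "tittbjshbxrylx" ✓)

ctyopkpnbz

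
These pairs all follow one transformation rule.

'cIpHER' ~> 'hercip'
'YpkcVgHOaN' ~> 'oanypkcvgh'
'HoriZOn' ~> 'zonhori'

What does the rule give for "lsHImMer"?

Each output is the input with this applied: move the last 3 characters to the front (rotate right by 3), then convert every letter to lowercase.
On "lsHImMer": the first step gives "MerlsHIm", and the second then gives "merlshim".

merlshim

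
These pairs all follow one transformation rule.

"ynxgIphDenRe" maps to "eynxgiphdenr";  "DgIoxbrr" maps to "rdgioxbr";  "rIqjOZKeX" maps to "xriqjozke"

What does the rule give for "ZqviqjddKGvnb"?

The transformation: move the last character to the front, then convert every letter to lowercase.
For "ZqviqjddKGvnb", step one produces "bZqviqjddKGvn"; step two turns that into "bzqviqjddkgvn".
(Check on "ynxgIphDenRe": → "eynxgIphDenR" → "eynxgiphdenr" ✓)

bzqviqjddkgvn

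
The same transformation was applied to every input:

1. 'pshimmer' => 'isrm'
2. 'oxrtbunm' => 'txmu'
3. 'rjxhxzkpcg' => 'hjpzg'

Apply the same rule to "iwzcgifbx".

What's happening: keep every other character starting from the second (positions 2nd, 4th, 6th, ...), then swap each adjacent pair of characters (1↔2, 3↔4, ...).
"iwzcgifbx" → "wcib" → "cwbi".

cwbi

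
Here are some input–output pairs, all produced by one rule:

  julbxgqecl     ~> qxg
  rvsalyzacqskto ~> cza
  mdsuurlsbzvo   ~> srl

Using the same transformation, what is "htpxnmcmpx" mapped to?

Each output is the input with this applied: take characters alternately from the front and the back (1st, last, 2nd, 2nd-last, ...), then keep only the last 3 characters.
On "htpxnmcmpx": the first step gives "hxtppmxcnm", and the second then gives "cnm".

cnm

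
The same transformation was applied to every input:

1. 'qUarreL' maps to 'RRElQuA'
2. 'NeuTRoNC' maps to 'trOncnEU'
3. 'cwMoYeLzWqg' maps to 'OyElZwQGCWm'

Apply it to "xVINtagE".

nTAGeXvi

Rule — flip the case of every letter, then move the first 3 characters to the end (rotate left by 3).
"xVINtagE" → "XvinTAGe" → "nTAGeXvi".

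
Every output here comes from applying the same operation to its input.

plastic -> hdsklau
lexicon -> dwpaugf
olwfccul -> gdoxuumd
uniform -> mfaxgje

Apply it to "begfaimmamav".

twyxsaeesesn

Rule — shift every letter 8 places backward in the alphabet (wrapping around).
"begfaimmamav" → "twyxsaeesesn".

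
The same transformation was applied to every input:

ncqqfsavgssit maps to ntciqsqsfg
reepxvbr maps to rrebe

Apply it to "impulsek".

The rule is to take characters alternately from the front and the back (1st, last, 2nd, 2nd-last, ...), then delete the last 3 characters.
Working it through for "impulsek": intermediate "ikmepsul", final "ikmep".

ikmep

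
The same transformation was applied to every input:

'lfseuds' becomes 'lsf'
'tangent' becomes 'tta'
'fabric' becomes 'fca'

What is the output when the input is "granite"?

ger

Rule — take characters alternately from the front and the back (1st, last, 2nd, 2nd-last, ...), then keep only the first 3 characters.
On "granite": the first step gives "gertain", and the second then gives "ger".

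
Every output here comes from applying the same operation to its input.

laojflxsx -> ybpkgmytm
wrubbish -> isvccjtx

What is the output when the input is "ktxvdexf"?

guywefyl

The transformation: swap the first and last characters, then shift every letter 1 place forward in the alphabet (wrapping around).
Starting from "ktxvdexf": after the first operation, "ftxvdexk"; after the second, "guywefyl".
(Check on "laojflxsx": → "xaojflxsl" → "ybpkgmytm" ✓)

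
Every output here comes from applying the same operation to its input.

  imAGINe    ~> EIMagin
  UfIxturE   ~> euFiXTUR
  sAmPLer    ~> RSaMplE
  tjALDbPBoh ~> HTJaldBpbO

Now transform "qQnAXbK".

In each case the input is transformed by: move the last character to the front, then flip the case of every letter.
Applying both steps to "qQnAXbK": "KqQnAXb", then "kQqNaxB".
(Check on "sAmPLer": → "rsAmPLe" → "RSaMplE" ✓)

kQqNaxB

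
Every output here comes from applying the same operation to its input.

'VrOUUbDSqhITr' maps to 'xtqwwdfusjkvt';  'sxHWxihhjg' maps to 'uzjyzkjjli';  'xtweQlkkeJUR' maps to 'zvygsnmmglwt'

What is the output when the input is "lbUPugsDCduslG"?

The transformation: shift every letter 2 places forward in the alphabet (wrapping around), then convert every letter to lowercase.
Starting from "lbUPugsDCduslG": after the first operation, "ndWRwiuFEfwunI"; after the second, "ndwrwiufefwuni".

ndwrwiufefwuni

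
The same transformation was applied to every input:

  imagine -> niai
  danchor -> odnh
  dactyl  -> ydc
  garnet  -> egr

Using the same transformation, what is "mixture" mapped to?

rmxu

The transformation: move the last 2 characters to the front (rotate right by 2), then keep every other character starting from the first (positions 1st, 3rd, 5th, ...).
Applying both steps to "mixture": "remixtu", then "rmxu".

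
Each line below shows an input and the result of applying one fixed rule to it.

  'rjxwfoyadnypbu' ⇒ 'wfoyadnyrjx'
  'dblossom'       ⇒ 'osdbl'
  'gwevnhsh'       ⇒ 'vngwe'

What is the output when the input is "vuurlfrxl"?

Rule — delete the last 3 characters, then move the first 3 characters to the end (rotate left by 3).
Working it through for "vuurlfrxl": intermediate "vuurlf", final "rlfvuu".

rlfvuu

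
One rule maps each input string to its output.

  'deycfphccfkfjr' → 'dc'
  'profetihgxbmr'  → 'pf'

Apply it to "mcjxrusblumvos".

The rule is to keep one character in every 3, starting at position 1 (positions 1st, 4th, 7th, ...), then delete the last 3 characters.
Starting from "mcjxrusblumvos": after the first operation, "mxsuo"; after the second, "mx".

mx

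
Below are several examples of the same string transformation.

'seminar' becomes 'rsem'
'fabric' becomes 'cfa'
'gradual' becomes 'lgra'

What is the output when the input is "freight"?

The pattern: move the last character to the front, then delete the last 3 characters.
Applying both steps to "freight": "tfreigh", then "tfre".
(Check on "fabric": → "cfabri" → "cfa" ✓)

tfre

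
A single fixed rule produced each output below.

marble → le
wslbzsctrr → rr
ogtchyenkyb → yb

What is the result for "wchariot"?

ot

What's happening: keep only the last 2 characters.
So "wchariot" becomes "ot".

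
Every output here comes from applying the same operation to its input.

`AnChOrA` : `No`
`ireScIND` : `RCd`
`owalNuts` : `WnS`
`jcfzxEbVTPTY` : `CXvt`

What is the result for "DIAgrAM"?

The rule is to keep one character in every 3, starting at position 2 (positions 2nd, 5th, 8th, ...), then flip the case of every letter.
Applying both steps to "DIAgrAM": "Ir", then "iR".

iR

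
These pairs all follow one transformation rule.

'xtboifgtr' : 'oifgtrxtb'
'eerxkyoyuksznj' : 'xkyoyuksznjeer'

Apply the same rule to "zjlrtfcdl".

The pattern: move the first 3 characters to the end (rotate left by 3).
Doing the same to "zjlrtfcdl": "rtfcdlzjl".

rtfcdlzjl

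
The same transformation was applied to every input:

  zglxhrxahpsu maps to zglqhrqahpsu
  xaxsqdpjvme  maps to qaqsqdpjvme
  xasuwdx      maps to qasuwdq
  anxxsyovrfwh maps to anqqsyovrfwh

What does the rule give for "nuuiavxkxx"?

In each case the input is transformed by: replace every "x" with "q".
Applying that to "nuuiavxkxx" gives "nuuiavqkqq".

nuuiavqkqq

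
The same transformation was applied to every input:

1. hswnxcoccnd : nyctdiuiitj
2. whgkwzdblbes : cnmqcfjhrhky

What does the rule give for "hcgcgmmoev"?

nimimssukb

Looking at the pairs, the operation is to shift every letter 6 places forward in the alphabet (wrapping around).
On "hcgcgmmoev" that produces "nimimssukb".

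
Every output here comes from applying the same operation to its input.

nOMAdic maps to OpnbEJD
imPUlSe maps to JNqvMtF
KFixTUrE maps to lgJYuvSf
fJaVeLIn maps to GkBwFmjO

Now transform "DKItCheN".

eljUdIFo

Each output is the input with this applied: flip the case of every letter, then shift every letter 1 place forward in the alphabet (wrapping around).
"DKItCheN" → "dkiTcHEn" → "eljUdIFo".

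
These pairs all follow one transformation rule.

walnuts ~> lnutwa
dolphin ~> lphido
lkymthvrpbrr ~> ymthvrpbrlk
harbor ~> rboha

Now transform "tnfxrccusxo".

fxrccusxtn

The pattern: delete the last character, then move the first 2 characters to the end (rotate left by 2).
Applying both steps to "tnfxrccusxo": "tnfxrccusx", then "fxrccusxtn".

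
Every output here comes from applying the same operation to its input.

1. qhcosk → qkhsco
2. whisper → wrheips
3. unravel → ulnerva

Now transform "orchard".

odrrcah

Looking at the pairs, the operation is to take characters alternately from the front and the back (1st, last, 2nd, 2nd-last, ...).
On "orchard" that produces "odrrcah".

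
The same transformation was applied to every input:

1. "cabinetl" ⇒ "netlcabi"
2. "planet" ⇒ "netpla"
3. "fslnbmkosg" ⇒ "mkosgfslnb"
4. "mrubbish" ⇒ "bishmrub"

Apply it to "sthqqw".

qqwsth

The transformation: swap the front and back halves of the string.
Applying that to "sthqqw" gives "qqwsth".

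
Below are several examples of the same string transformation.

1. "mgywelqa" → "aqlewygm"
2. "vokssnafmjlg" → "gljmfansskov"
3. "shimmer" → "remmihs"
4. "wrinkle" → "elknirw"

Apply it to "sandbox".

The transformation: reverse the string.
For "sandbox" the result is "xobdnas".

xobdnas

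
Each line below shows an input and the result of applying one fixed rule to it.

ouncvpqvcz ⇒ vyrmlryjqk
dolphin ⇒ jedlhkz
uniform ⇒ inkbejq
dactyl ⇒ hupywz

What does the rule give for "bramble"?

ahxiwnx

In each case the input is transformed by: shift every letter 4 places backward in the alphabet (wrapping around), then reverse the string.
Starting from "bramble": after the first operation, "xnwixha"; after the second, "ahxiwnx".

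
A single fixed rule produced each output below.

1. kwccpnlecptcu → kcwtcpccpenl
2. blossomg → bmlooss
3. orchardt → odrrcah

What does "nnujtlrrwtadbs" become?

In each case the input is transformed by: delete the last character, then take characters alternately from the front and the back (1st, last, 2nd, 2nd-last, ...).
For "nnujtlrrwtadbs", step one produces "nnujtlrrwtadb"; step two turns that into "nbnduajttwlrr".
(Check on "kwccpnlecptcu": → "kwccpnlecptc" → "kcwtcpccpenl" ✓)

nbnduajttwlrr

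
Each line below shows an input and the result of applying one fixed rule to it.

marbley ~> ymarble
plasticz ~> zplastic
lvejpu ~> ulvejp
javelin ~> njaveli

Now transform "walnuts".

swalnut

Looking at the pairs, the operation is to move the last character to the front.
"walnuts" → "swalnut".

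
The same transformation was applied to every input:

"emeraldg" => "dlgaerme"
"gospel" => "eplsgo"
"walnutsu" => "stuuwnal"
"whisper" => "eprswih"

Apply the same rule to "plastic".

itcspal

Looking at the pairs, the operation is to move the last 2 characters to the front (rotate right by 2), then take characters alternately from the front and the back (1st, last, 2nd, 2nd-last, ...).
So "plastic" becomes "itcspal".
(Check on "walnutsu": → "suwalnut" → "stuuwnal" ✓)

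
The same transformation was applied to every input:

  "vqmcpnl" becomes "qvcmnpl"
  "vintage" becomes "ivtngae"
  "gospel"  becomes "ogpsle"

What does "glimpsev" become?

Rule — swap each adjacent pair of characters (1↔2, 3↔4, ...).
For "glimpsev" the result is "lgmispve".

lgmispve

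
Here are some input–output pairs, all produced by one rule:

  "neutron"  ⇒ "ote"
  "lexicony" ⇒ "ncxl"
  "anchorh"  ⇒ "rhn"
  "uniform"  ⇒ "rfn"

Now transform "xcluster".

Looking at the pairs, the operation is to reverse the string, then keep every other character starting from the second (positions 2nd, 4th, 6th, ...).
"xcluster" → "retsulcx" → "eslx".

eslx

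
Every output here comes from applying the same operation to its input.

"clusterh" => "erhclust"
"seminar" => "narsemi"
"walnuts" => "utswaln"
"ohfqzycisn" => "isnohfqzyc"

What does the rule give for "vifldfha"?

fhavifld

Rule — move the last 3 characters to the front (rotate right by 3).
Applying that to "vifldfha" gives "fhavifld".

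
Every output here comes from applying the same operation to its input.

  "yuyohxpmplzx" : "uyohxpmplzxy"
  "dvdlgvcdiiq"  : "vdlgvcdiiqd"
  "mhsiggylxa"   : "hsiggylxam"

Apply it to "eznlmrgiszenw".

znlmrgiszenwe

Looking at the pairs, the operation is to move the first character to the end.
Applying that to "eznlmrgiszenw" gives "znlmrgiszenwe".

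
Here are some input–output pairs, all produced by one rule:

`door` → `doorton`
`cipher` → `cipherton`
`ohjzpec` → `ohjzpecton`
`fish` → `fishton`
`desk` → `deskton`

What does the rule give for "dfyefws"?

dfyefwston

Rule — append "ton".
For "dfyefws" the result is "dfyefwston".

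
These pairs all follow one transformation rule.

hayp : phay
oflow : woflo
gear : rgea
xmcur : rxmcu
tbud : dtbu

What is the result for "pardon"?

The pattern: move the last character to the front.
So "pardon" becomes "npardo".

npardo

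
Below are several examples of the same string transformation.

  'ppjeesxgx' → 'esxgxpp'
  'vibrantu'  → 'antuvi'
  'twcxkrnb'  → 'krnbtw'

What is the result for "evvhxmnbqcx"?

xmnbqcxev

Each output is the input with this applied: move the first 2 characters to the end (rotate left by 2), then delete the first 2 characters.
"evvhxmnbqcx" → "vhxmnbqcxev" → "xmnbqcxev".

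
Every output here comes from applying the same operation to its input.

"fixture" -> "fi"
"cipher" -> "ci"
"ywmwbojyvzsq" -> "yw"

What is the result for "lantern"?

la

Each output is the input with this applied: keep only the first 2 characters.
Doing the same to "lantern": "la".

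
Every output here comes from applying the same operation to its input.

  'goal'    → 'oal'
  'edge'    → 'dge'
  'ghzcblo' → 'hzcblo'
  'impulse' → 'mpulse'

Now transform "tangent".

Each output is the input with this applied: delete the first character.
On "tangent" that produces "angent".

angent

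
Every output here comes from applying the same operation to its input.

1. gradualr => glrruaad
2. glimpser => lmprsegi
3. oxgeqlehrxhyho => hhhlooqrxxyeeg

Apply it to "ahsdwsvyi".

What's happening: sort the characters into alphabetical order, then move the first 3 characters to the end (rotate left by 3).
Starting from "ahsdwsvyi": after the first operation, "adhissvwy"; after the second, "issvwyadh".

issvwyadh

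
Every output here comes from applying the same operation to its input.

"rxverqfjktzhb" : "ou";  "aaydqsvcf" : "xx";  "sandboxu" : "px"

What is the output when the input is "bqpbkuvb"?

yn

What's happening: shift every letter 3 places backward in the alphabet (wrapping around), then keep only the first 2 characters.
Applying both steps to "bqpbkuvb": "ynmyhrsy", then "yn".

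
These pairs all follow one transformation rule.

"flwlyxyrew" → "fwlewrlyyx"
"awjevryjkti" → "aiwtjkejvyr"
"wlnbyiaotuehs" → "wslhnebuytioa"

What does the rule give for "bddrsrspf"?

In each case the input is transformed by: take characters alternately from the front and the back (1st, last, 2nd, 2nd-last, ...).
"bddrsrspf" → "bfdpdsrrs".

bfdpdsrrs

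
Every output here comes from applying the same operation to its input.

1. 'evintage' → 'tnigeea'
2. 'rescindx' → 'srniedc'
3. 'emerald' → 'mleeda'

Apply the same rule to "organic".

onigca

Rule — sort the characters into reverse alphabetical order, then delete the first character.
Applying both steps to "organic": "ronigca", then "onigca".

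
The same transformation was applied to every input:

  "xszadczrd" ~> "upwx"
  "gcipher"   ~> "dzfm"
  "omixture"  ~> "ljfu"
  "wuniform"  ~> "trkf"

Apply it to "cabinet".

Rule — shift every letter 3 places backward in the alphabet (wrapping around), then keep only the first 4 characters.
Applying both steps to "cabinet": "zxyfkbq", then "zxyf".

zxyf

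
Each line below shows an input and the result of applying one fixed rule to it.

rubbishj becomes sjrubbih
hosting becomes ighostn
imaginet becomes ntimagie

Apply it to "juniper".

prjunie

Each output is the input with this applied: move the last 2 characters to the front (rotate right by 2), then swap the first and last characters.
So "juniper" becomes "prjunie".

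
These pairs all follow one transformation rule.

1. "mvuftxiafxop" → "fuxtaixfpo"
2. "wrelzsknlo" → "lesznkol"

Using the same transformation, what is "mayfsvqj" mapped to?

Each output is the input with this applied: swap each adjacent pair of characters (1↔2, 3↔4, ...), then delete the first 2 characters.
Applying both steps to "mayfsvqj": "amfyvsjq", then "fyvsjq".

fyvsjq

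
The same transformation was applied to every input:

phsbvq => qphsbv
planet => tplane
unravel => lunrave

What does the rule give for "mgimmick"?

kmgimmic

The pattern: move the last character to the front.
So "mgimmick" becomes "kmgimmic".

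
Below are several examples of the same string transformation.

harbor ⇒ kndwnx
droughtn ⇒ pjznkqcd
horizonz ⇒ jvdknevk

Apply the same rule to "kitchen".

ajgepyd

Looking at the pairs, the operation is to move the last 2 characters to the front (rotate right by 2), then shift every letter 4 places backward in the alphabet (wrapping around).
Applying both steps to "kitchen": "enkitch", then "ajgepyd".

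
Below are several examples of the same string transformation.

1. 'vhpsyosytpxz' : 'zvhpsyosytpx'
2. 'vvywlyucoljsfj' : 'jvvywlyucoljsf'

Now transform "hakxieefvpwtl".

lhakxieefvpwt

Looking at the pairs, the operation is to move the last character to the front.
"hakxieefvpwtl" → "lhakxieefvpwt".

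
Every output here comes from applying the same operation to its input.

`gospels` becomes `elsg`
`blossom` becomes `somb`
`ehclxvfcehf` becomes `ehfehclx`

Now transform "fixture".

What's happening: move the last 3 characters to the front (rotate right by 3), then delete the last 3 characters.
For "fixture" the result is "uref".

uref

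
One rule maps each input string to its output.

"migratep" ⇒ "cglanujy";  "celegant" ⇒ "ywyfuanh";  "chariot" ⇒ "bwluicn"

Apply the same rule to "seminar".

The pattern: swap each adjacent pair of characters (1↔2, 3↔4, ...), then shift every letter 6 places backward in the alphabet (wrapping around).
For "seminar", step one produces "esimanr"; step two turns that into "ymcguhl".
(Check on "chariot": → "hcraoit" → "bwluicn" ✓)

ymcguhl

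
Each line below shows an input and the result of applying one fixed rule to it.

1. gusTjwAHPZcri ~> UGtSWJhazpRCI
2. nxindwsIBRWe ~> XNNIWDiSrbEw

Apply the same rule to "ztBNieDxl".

Each output is the input with this applied: flip the case of every letter, then swap each adjacent pair of characters (1↔2, 3↔4, ...).
"ztBNieDxl" → "ZTbnIEdXL" → "TZnbEIXdL".

TZnbEIXdL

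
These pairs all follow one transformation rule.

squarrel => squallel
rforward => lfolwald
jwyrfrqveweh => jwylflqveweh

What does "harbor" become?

halbol

What's happening: replace every "r" with "l".
Applying that to "harbor" gives "halbol".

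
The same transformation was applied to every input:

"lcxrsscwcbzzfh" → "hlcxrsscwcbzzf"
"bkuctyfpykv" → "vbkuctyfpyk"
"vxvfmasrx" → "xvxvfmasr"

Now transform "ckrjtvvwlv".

The transformation: move the last character to the front.
Applying that to "ckrjtvvwlv" gives "vckrjtvvwl".

vckrjtvvwl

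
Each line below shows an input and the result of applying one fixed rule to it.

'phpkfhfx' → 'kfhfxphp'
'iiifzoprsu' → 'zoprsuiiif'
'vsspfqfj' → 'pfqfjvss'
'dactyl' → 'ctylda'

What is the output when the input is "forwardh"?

Rule — swap the front and back halves of the string, then move the last character to the front.
Working it through for "forwardh": intermediate "ardhforw", final "wardhfor".

wardhfor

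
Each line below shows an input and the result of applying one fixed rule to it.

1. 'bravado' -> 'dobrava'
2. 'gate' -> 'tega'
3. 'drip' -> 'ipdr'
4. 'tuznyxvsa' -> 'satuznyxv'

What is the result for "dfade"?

dedfa

In each case the input is transformed by: move the last 2 characters to the front (rotate right by 2).
So "dfade" becomes "dedfa".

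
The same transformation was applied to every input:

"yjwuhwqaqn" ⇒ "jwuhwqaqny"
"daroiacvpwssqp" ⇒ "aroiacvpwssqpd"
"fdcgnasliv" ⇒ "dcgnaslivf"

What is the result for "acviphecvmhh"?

The rule is to move the first character to the end.
So "acviphecvmhh" becomes "cviphecvmhha".

cviphecvmhha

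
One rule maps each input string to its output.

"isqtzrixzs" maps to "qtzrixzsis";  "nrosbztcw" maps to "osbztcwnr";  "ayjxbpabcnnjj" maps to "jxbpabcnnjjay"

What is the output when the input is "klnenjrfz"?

Rule — move the first 2 characters to the end (rotate left by 2).
So "klnenjrfz" becomes "nenjrfzkl".

nenjrfzkl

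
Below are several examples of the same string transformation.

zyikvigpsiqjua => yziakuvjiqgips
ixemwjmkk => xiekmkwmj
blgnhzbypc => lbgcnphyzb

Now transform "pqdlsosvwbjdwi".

qpdilwsdojsbvw

Looking at the pairs, the operation is to move the first character to the end, then take characters alternately from the front and the back (1st, last, 2nd, 2nd-last, ...).
Working it through for "pqdlsosvwbjdwi": intermediate "qdlsosvwbjdwip", final "qpdilwsdojsbvw".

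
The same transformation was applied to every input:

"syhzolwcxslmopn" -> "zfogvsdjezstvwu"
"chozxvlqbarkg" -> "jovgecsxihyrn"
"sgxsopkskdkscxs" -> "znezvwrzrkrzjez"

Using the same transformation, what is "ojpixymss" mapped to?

The transformation: shift every letter 7 places forward in the alphabet (wrapping around).
So "ojpixymss" becomes "vqwpeftzz".

vqwpeftzz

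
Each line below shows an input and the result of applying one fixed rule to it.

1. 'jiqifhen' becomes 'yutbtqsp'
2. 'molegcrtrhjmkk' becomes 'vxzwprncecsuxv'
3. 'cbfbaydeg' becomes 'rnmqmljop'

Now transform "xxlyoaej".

uiiwjzlp

Each output is the input with this applied: shift every letter 11 places forward in the alphabet (wrapping around), then move the last character to the front.
Applying both steps to "xxlyoaej": "iiwjzlpu", then "uiiwjzlp".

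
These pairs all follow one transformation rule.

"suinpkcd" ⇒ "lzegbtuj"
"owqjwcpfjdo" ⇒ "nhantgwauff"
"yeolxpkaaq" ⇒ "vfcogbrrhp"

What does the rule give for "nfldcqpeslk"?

wcuthgvjcbe

What's happening: shift every letter 9 places backward in the alphabet (wrapping around), then move the first character to the end.
Applying both steps to "nfldcqpeslk": "ewcuthgvjcb", then "wcuthgvjcbe".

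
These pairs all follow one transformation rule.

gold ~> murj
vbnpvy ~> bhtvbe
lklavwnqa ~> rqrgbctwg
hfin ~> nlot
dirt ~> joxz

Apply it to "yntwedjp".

In each case the input is transformed by: shift every letter 6 places forward in the alphabet (wrapping around).
On "yntwedjp" that produces "etzckjpv".

etzckjpv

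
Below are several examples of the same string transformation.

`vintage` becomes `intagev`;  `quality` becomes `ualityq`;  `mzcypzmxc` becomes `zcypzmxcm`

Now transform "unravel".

nravelu

Rule — move the first character to the end.
Doing the same to "unravel": "nravelu".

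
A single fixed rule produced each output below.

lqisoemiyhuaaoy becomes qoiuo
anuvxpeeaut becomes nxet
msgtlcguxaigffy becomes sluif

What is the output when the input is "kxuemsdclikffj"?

Looking at the pairs, the operation is to keep one character in every 3, starting at position 2 (positions 2nd, 5th, 8th, ...).
So "kxuemsdclikffj" becomes "xmckj".

xmckj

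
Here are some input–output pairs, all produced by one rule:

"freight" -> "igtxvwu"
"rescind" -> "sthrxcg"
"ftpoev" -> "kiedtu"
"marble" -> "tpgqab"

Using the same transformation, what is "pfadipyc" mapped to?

The transformation: shift every letter 11 places backward in the alphabet (wrapping around), then swap the first and last characters.
For "pfadipyc", step one produces "eupsxenr"; step two turns that into "rupsxene".
(Check on "marble": → "bpgqat" → "tpgqab" ✓)

rupsxene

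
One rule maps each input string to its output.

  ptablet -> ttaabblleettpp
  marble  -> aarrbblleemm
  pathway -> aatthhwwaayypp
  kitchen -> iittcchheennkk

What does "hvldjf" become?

The transformation: move the first character to the end, then double every character.
For "hvldjf", step one produces "vldjfh"; step two turns that into "vvllddjjffhh".

vvllddjjffhh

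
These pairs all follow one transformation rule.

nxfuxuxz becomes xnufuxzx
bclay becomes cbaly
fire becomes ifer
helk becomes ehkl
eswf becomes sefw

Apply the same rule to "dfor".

fdro

The pattern: swap each adjacent pair of characters (1↔2, 3↔4, ...).
On "dfor" that produces "fdro".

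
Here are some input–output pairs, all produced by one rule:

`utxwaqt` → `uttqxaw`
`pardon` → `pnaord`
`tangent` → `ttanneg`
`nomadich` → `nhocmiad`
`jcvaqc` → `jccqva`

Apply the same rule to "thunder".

The rule is to take characters alternately from the front and the back (1st, last, 2nd, 2nd-last, ...).
For "thunder" the result is "trheudn".

trheudn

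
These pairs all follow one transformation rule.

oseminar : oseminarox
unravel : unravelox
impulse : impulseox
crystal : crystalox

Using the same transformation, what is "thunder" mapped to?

In each case the input is transformed by: append "ox".
So "thunder" becomes "thunderox".

thunderox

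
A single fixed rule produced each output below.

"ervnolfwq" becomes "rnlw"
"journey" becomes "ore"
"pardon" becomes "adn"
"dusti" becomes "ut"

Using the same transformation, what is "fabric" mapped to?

arc

Rule — keep every other character starting from the second (positions 2nd, 4th, 6th, ...).
So "fabric" becomes "arc".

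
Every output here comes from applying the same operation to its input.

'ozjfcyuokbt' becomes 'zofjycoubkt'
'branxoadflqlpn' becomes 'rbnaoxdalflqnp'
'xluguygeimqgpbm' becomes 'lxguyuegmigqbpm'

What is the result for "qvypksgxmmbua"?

Each output is the input with this applied: swap each adjacent pair of characters (1↔2, 3↔4, ...).
Doing the same to "qvypksgxmmbua": "vqpyskxgmmuba".

vqpyskxgmmuba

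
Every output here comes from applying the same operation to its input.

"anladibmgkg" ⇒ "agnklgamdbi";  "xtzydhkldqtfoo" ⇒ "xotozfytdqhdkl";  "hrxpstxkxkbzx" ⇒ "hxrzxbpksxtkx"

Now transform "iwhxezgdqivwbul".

ilwuhbxwevzigqd

The rule is to take characters alternately from the front and the back (1st, last, 2nd, 2nd-last, ...).
For "iwhxezgdqivwbul" the result is "ilwuhbxwevzigqd".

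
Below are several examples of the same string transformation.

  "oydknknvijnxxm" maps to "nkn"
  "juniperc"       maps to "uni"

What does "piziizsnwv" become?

In each case the input is transformed by: swap the front and back halves of the string, then keep only the last 3 characters.
So "piziizsnwv" becomes "zii".
(Check on "juniperc": → "percjuni" → "uni" ✓)

zii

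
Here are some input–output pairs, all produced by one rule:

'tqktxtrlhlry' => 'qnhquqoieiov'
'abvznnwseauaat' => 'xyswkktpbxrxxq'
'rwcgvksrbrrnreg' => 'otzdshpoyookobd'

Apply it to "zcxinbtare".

Each output is the input with this applied: shift every letter 3 places backward in the alphabet (wrapping around).
So "zcxinbtare" becomes "wzufkyqxob".

wzufkyqxob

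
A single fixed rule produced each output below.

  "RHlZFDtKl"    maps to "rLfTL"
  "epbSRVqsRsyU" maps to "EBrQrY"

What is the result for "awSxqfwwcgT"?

AsQWCt

Looking at the pairs, the operation is to keep every other character starting from the first (positions 1st, 3rd, 5th, ...), then flip the case of every letter.
"awSxqfwwcgT" → "aSqwcT" → "AsQWCt".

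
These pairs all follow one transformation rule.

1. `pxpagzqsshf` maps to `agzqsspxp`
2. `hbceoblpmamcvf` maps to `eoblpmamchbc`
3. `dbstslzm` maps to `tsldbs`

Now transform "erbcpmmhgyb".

cpmmhgerb

The pattern: delete the last 2 characters, then move the first 3 characters to the end (rotate left by 3).
Starting from "erbcpmmhgyb": after the first operation, "erbcpmmhg"; after the second, "cpmmhgerb".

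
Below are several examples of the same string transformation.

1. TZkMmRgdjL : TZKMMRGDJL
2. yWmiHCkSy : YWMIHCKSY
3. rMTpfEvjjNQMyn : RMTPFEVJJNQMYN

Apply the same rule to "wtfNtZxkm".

WTFNTZXKM

Rule — convert every letter to uppercase.
For "wtfNtZxkm" the result is "WTFNTZXKM".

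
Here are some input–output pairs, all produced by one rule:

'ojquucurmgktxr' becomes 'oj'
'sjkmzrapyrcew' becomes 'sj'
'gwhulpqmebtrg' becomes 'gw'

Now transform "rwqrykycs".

rw

The pattern: keep only the first 2 characters.
So "rwqrykycs" becomes "rw".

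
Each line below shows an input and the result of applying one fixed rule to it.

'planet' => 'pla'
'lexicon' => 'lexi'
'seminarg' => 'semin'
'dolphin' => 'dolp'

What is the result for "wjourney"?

wjour

The transformation: delete the last 3 characters.
For "wjourney" the result is "wjour".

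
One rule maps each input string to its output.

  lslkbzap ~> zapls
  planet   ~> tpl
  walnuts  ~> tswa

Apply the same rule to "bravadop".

dopbr

Rule — move the first 2 characters to the end (rotate left by 2), then delete the first 3 characters.
For "bravadop", step one produces "avadopbr"; step two turns that into "dopbr".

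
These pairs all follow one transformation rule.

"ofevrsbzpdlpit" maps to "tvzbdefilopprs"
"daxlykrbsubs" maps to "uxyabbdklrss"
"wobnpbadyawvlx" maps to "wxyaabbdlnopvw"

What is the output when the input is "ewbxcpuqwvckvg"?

wwxbccegkpquvv

Each output is the input with this applied: sort the characters into alphabetical order, then move the last 3 characters to the front (rotate right by 3).
For "ewbxcpuqwvckvg", step one produces "bccegkpquvvwwx"; step two turns that into "wwxbccegkpquvv".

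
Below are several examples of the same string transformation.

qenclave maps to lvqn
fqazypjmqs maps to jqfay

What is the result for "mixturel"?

uemx

In each case the input is transformed by: keep every other character starting from the first (positions 1st, 3rd, 5th, ...), then move the last 2 characters to the front (rotate right by 2).
"mixturel" → "mxue" → "uemx".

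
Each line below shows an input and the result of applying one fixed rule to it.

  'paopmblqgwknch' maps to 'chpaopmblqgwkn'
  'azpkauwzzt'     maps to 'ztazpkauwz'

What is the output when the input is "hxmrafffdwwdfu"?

The transformation: move the last 2 characters to the front (rotate right by 2).
On "hxmrafffdwwdfu" that produces "fuhxmrafffdwwd".

fuhxmrafffdwwd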